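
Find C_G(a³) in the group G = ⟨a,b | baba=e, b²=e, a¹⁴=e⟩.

⟨a³⟩ ⊆ C_G(a³) since powers of a³ commute with a³; so |C_G(a³)| ≥ |⟨a³⟩| = 14.
By orbit–stabilizer, |C_G(a³)| = |G| / |conj. class of a³| = 28 / 2 = 14.
The 14 elements commuting with a³ are {e, a, a², a³, a⁴, a⁵, a⁶, a⁷, a⁸, a⁹, a¹⁰, a¹¹, a¹², a¹³}.

Answer: {e, a, a², a³, a⁴, a⁵, a⁶, a⁷, a⁸, a⁹, a¹⁰, a¹¹, a¹², a¹³}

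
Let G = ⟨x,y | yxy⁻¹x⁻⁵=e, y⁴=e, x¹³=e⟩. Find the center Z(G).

An element z ∈ Z(G) iff z commutes with every generator.
For example e is central: e·x = x = x·e; e·y = y = y·e.
Whereas x ∉ Z(G) since x·y = xy ≠ x⁵y = y·x.
Checking each of the 52 elements this way gives Z(G) = {e}, of order 1.

Answer: {e}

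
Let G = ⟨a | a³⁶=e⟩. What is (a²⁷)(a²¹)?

Compute (a²⁷) · (a²¹) by multiplying left to right and reducing via the relations at each step:
  (a²⁷) · a²¹ = a¹²

Answer: a¹²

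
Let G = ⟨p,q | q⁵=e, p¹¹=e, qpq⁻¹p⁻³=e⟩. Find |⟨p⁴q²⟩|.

|⟨p⁴q²⟩| equals the order of p⁴q². Compute successive powers until reaching e:
  (p⁴q²)¹ = p⁴q², (p⁴q²)² = p⁷q⁴, (p⁴q²)³ = pq, (p⁴q²)⁴ = p²q³, (p⁴q²)⁵ = e.
The smallest positive k with (p⁴q²)ᵏ = e is 5, so |⟨p⁴q²⟩| = 5.

Answer: 5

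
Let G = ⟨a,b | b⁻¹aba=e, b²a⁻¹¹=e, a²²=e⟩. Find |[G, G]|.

G' = [G, G] is generated by all commutators. The generator-pair commutators are: [a, b] = a².
The subgroup they normally generate is {e, a², a⁴, a⁶, a⁸, a¹⁰, a¹², a¹⁴, a¹⁶, a¹⁸, a²⁰}, of order 11.
Check: |G/G'| = 44/11 = 4 is the order of the abelianisation.

Answer: 11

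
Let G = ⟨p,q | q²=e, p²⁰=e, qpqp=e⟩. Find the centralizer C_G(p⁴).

⟨p⁴⟩ ⊆ C_G(p⁴) since powers of p⁴ commute with p⁴; so |C_G(p⁴)| ≥ |⟨p⁴⟩| = 5.
By orbit–stabilizer, |C_G(p⁴)| = |G| / |conj. class of p⁴| = 40 / 2 = 20.
The 20 elements commuting with p⁴ are {e, p, p², p³, p⁴, p⁵, p⁶, p⁷, p⁸, p⁹, p¹⁰, p¹¹, p¹², p¹³, p¹⁴, p¹⁵, p¹⁶, p¹⁷, p¹⁸, p¹⁹}.

Answer: {e, p, p², p³, p⁴, p⁵, p⁶, p⁷, p⁸, p⁹, p¹⁰, p¹¹, p¹², p¹³, p¹⁴, p¹⁵, p¹⁶, p¹⁷, p¹⁸, p¹⁹}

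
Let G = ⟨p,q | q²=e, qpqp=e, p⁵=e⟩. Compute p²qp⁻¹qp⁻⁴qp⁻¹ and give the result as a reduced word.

Multiply left to right, reducing at each step:
  (p²) · q = p²q
  (p²q) · p⁻¹ = p³q
  (p³q) · q = p³
  (p³) · p⁻⁴ = p⁴
  (p⁴) · q = p⁴q
  (p⁴q) · p⁻¹ = q

Answer: q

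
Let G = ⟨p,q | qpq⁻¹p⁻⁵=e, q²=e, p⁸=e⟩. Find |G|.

Enumerate words in the generators, reducing via the relations: the distinct elements are
  {e, p, q, pq, p², p³, p⁴, p⁵, p⁶, p⁷, p²q, p³q, p⁴q, p⁵q, p⁶q, p⁷q}.
No further products give new elements, so |G| = 16.

Answer: 16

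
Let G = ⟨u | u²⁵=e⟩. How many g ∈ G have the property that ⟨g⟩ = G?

G is cyclic of order 25. An element generates G iff its order is 25, and a cyclic group of order 25 has exactly φ(25) = 20 such elements.

Answer: 20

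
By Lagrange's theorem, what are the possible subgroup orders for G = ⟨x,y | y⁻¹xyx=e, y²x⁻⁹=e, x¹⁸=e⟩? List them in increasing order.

|G| = 36 = 2² · 3². By Lagrange's theorem the order of any subgroup divides 36; the divisors of 36 are 1, 2, 3, 4, 6, 9, 12, 18, 36.

Answer: 1, 2, 3, 4, 6, 9, 12, 18, 36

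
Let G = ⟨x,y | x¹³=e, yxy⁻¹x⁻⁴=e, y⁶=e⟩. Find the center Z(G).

An element z ∈ Z(G) iff z commutes with every generator.
For example e is central: e·x = x = x·e; e·y = y = y·e.
Whereas x ∉ Z(G) since x·y = xy ≠ x⁴y = y·x.
Checking each of the 78 elements this way gives Z(G) = {e}, of order 1.

Answer: {e}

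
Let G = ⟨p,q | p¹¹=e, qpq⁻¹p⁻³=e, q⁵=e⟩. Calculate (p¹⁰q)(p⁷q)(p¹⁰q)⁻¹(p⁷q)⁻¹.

[(p¹⁰q), (p⁷q)] = (p¹⁰q)·(p⁷q)·(p¹⁰q)⁻¹·(p⁷q)⁻¹.
  (p¹⁰q) · (p⁷q) = p⁹q²
  (p⁹q²) · (p⁴q⁴) = pq
  (pq) · (p⁵q⁴) = p⁵

Answer: p⁵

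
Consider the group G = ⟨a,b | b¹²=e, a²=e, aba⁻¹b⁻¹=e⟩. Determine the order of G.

Enumerate words in the generators, reducing via the relations: the distinct elements are
  {a, b, e, ab, b², b³, b⁴, b⁵, b⁶, b⁷, b⁸, b⁹, ab², ab³, ab⁴, ab⁵, ab⁶, ab⁷, ab⁸, ab⁹, b¹¹, b¹⁰, ab¹¹, ab¹⁰}.
No further products give new elements, so |G| = 24.

Answer: 24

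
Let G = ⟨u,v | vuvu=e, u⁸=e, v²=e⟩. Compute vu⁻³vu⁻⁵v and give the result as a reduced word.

Multiply left to right, reducing at each step:
  v · u⁻³ = u³v
  (u³v) · v = u³
  (u³) · u⁻⁵ = u⁶
  (u⁶) · v = u⁶v

Answer: u⁶v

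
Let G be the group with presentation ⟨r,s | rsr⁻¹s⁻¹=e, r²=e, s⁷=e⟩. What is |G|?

Enumerate words in the generators, reducing via the relations: the distinct elements are
  {e, r, s, rs, s², s³, s⁴, s⁵, s⁶, rs², rs³, rs⁴, rs⁵, rs⁶}.
No further products give new elements, so |G| = 14.

Answer: 14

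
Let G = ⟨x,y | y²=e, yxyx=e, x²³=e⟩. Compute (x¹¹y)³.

Compute successive powers of (x¹¹y), reducing at each step:
  (x¹¹y)²: (x¹¹y) · x¹¹ = y;   y · y = e
  (x¹¹y)³: e · x¹¹ = x¹¹;   (x¹¹) · y = x¹¹y

Answer: x¹¹y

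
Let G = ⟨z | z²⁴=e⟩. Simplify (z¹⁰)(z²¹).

Compute (z¹⁰) · (z²¹) by multiplying left to right and reducing via the relations at each step:
  (z¹⁰) · z²¹ = z⁷

Answer: z⁷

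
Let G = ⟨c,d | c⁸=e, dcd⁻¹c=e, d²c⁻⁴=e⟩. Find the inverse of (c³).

The order of (c³) is 8 (smallest k with (c³)ᵏ = e), so (c³)⁻¹ = (c³)⁷ = c⁵.
Check: (c³) · (c⁵) → (c³) · c⁵ = e, giving e as required.

Answer: c⁵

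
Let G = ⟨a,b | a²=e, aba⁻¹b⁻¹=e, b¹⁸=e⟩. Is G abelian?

Each pair of generators commutes: a·b = ab = b·a. Since the generators pairwise commute, every element of G commutes with every other, so G is abelian.

Answer: Yes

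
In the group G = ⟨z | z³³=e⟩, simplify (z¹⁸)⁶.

Compute successive powers of (z¹⁸), reducing at each step:
  (z¹⁸)²: (z¹⁸) · z¹⁸ = z³
  (z¹⁸)³: (z³) · z¹⁸ = z²¹
  (z¹⁸)⁴: (z²¹) · z¹⁸ = z⁶
  (z¹⁸)⁵: (z⁶) · z¹⁸ = z²⁴
  (z¹⁸)⁶: (z²⁴) · z¹⁸ = z⁹

Answer: z⁹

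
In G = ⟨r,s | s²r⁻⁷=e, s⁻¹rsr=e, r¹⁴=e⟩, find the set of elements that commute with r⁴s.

⟨r⁴s⟩ ⊆ C_G(r⁴s) since powers of r⁴s commute with r⁴s; so |C_G(r⁴s)| ≥ |⟨r⁴s⟩| = 4.
By orbit–stabilizer, |C_G(r⁴s)| = |G| / |conj. class of r⁴s| = 28 / 7 = 4.
The 4 elements commuting with r⁴s are {e, r⁷, r⁴s, r⁴s⁻¹}.

Answer: {e, r⁷, r⁴s, r⁴s⁻¹}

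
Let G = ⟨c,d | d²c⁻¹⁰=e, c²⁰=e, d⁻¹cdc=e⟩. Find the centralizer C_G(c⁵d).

⟨c⁵d⟩ ⊆ C_G(c⁵d) since powers of c⁵d commute with c⁵d; so |C_G(c⁵d)| ≥ |⟨c⁵d⟩| = 4.
By orbit–stabilizer, |C_G(c⁵d)| = |G| / |conj. class of c⁵d| = 40 / 10 = 4.
The 4 elements commuting with c⁵d are {e, c¹⁰, c⁵d, c⁵d⁻¹}.

Answer: {e, c¹⁰, c⁵d, c⁵d⁻¹}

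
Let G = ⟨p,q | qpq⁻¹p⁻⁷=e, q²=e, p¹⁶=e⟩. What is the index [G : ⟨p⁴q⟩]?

First find ord(p⁴q) by computing successive powers:
  (p⁴q)¹ = p⁴q, (p⁴q)² = e.
So |⟨p⁴q⟩| = ord(p⁴q) = 2. With |G| = 32, by Lagrange [G : ⟨p⁴q⟩] = 32/2 = 16.

Answer: 16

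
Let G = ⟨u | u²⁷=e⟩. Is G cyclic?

|G| = 27. The element u has order 27 (its powers give 27 distinct elements), so ⟨u⟩ = G and G is cyclic.

Answer: Yes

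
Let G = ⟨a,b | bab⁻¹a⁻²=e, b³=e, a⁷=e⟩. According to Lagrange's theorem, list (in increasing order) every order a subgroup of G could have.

|G| = 21 = 3 · 7. By Lagrange's theorem the order of any subgroup divides 21; the divisors of 21 are 1, 3, 7, 21.

Answer: 1, 3, 7, 21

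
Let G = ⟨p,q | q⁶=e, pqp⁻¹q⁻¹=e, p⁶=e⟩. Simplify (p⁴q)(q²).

Compute (p⁴q) · (q²) by multiplying left to right and reducing via the relations at each step:
  (p⁴q) · q² = p⁴q³

Answer: p⁴q³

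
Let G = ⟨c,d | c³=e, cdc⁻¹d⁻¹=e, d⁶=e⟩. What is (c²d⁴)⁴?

Compute successive powers of (c²d⁴), reducing at each step:
  (c²d⁴)²: (c²d⁴) · c² = cd⁴;   (cd⁴) · d⁴ = cd²
  (c²d⁴)³: (cd²) · c² = d²;   (d²) · d⁴ = e
  (c²d⁴)⁴: e · c² = c²;   (c²) · d⁴ = c²d⁴

Answer: c²d⁴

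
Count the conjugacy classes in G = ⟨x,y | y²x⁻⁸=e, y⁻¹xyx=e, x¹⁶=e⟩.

The conjugacy classes (representative and size) are:
  [e] (size 1), [x] (size 2), [x¹⁴] (size 2), [x³] (size 2), [x¹²] (size 2), [x⁵] (size 2), [x¹⁰] (size 2), [x⁷] (size 2), [x⁸] (size 1), [x⁶y] (size 8), [x³y⁻¹] (size 8).
Class equation: 1 + 2 + 2 + 2 + 2 + 2 + 2 + 2 + 1 + 8 + 8 = 32 = |G|. So G has 11 conjugacy classes.

Answer: 11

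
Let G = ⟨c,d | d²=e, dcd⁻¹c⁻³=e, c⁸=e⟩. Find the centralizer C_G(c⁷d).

⟨c⁷d⟩ ⊆ C_G(c⁷d) since powers of c⁷d commute with c⁷d; so |C_G(c⁷d)| ≥ |⟨c⁷d⟩| = 4.
By orbit–stabilizer, |C_G(c⁷d)| = |G| / |conj. class of c⁷d| = 16 / 4 = 4.
The 4 elements commuting with c⁷d are {e, c⁴, c³d, c⁷d}.

Answer: {e, c⁴, c³d, c⁷d}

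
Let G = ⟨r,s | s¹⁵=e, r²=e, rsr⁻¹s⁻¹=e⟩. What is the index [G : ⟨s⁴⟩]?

First find ord(s⁴) by computing successive powers:
  (s⁴)¹ = s⁴, (s⁴)² = s⁸, (s⁴)³ = s¹², (s⁴)⁴ = s, (s⁴)⁵ = s⁵, (s⁴)⁶ = s⁹, (s⁴)⁷ = s¹³, (s⁴)⁸ = s², (s⁴)⁹ = s⁶, (s⁴)¹⁰ = s¹⁰, (s⁴)¹¹ = s¹⁴, (s⁴)¹² = s³, (s⁴)¹³ = s⁷, (s⁴)¹⁴ = s¹¹, (s⁴)¹⁵ = e.
So |⟨s⁴⟩| = ord(s⁴) = 15. With |G| = 30, by Lagrange [G : ⟨s⁴⟩] = 30/15 = 2.

Answer: 2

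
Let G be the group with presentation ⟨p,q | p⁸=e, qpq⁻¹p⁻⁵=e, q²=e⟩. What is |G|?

Enumerate words in the generators, reducing via the relations: the distinct elements are
  {e, p, q, pq, p², p³, p⁴, p⁵, p⁶, p⁷, p²q, p³q, p⁴q, p⁵q, p⁶q, p⁷q}.
No further products give new elements, so |G| = 16.

Answer: 16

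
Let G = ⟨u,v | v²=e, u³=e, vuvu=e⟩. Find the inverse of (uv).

The order of (uv) is 2 (smallest k with (uv)ᵏ = e), so (uv)⁻¹ = (uv)¹ = uv.
Check: (uv) · (uv) → (uv) · u = v;   v · v = e, giving e as required.

Answer: uv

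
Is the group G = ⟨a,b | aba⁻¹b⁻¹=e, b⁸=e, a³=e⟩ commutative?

Each pair of generators commutes: a·b = ab = b·a. Since the generators pairwise commute, every element of G commutes with every other, so G is abelian.

Answer: Yes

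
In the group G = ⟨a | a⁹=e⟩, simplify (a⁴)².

Compute successive powers of (a⁴), reducing at each step:
  (a⁴)²: (a⁴) · a⁴ = a⁸

Answer: a⁸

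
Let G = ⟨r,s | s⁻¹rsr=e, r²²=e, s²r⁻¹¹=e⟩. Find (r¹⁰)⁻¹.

The order of (r¹⁰) is 11 (smallest k with (r¹⁰)ᵏ = e), so (r¹⁰)⁻¹ = (r¹⁰)¹⁰ = r¹².
Check: (r¹⁰) · (r¹²) → (r¹⁰) · r¹² = e, giving e as required.

Answer: r¹²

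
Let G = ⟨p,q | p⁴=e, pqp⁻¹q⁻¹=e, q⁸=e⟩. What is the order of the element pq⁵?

Compute successive powers until reaching e:
  (pq⁵)¹ = pq⁵, (pq⁵)² = p²q², (pq⁵)³ = p³q⁷, (pq⁵)⁴ = q⁴, (pq⁵)⁵ = pq, (pq⁵)⁶ = p²q⁶, (pq⁵)⁷ = p³q³, (pq⁵)⁸ = e.
The smallest positive k with (pq⁵)ᵏ = e is 8.

Answer: 8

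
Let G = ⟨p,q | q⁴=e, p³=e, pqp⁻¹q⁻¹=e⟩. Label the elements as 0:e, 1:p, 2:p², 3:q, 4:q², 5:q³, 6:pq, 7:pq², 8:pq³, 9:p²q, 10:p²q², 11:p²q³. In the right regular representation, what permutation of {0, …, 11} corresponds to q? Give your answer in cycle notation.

(0 3 4 5)(1 6 7 8)(2 9 10 11)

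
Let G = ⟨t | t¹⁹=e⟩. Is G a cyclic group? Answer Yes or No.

|G| = 19. The element t has order 19 (its powers give 19 distinct elements), so ⟨t⟩ = G and G is cyclic.

Answer: Yes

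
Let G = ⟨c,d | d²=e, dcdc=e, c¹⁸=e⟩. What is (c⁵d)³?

Compute successive powers of (c⁵d), reducing at each step:
  (c⁵d)²: (c⁵d) · c⁵ = d;   d · d = e
  (c⁵d)³: e · c⁵ = c⁵;   (c⁵) · d = c⁵d

Answer: c⁵d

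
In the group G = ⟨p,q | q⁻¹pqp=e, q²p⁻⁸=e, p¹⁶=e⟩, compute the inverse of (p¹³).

The order of (p¹³) is 16 (smallest k with (p¹³)ᵏ = e), so (p¹³)⁻¹ = (p¹³)¹⁵ = p³.
Check: (p¹³) · (p³) → (p¹³) · p³ = e, giving e as required.

Answer: p³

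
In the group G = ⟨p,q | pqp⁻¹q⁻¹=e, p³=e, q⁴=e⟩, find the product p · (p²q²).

Compute p · (p²q²) by multiplying left to right and reducing via the relations at each step:
  p · p² = e
  e · q² = q²

Answer: q²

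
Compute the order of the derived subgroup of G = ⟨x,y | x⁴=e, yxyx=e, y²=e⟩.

G' = [G, G] is generated by all commutators. The generator-pair commutators are: [x, y] = x².
The subgroup they normally generate is {e, x²}, of order 2.
Check: |G/G'| = 8/2 = 4 is the order of the abelianisation.

Answer: 2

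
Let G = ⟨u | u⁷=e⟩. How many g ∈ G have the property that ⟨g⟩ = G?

G is cyclic of order 7. An element generates G iff its order is 7, and a cyclic group of order 7 has exactly φ(7) = 6 such elements.

Answer: 6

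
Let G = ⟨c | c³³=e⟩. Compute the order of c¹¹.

Compute successive powers until reaching e:
  (c¹¹)¹ = c¹¹, (c¹¹)² = c²², (c¹¹)³ = e.
The smallest positive k with (c¹¹)ᵏ = e is 3.

Answer: 3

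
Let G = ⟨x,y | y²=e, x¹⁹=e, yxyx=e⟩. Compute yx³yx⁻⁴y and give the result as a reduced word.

Multiply left to right, reducing at each step:
  y · x³ = x¹⁶y
  (x¹⁶y) · y = x¹⁶
  (x¹⁶) · x⁻⁴ = x¹²
  (x¹²) · y = x¹²y

Answer: x¹²y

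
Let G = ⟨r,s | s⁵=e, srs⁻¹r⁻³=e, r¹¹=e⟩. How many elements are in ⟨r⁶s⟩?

|⟨r⁶s⟩| equals the order of r⁶s. Compute successive powers until reaching e:
  (r⁶s)¹ = r⁶s, (r⁶s)² = r²s², (r⁶s)³ = rs³, (r⁶s)⁴ = r⁹s⁴, (r⁶s)⁵ = e.
The smallest positive k with (r⁶s)ᵏ = e is 5, so |⟨r⁶s⟩| = 5.

Answer: 5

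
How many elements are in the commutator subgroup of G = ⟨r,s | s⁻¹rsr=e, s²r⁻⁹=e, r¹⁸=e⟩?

G' = [G, G] is generated by all commutators. The generator-pair commutators are: [r, s] = r².
The subgroup they normally generate is {e, r², r⁴, r⁶, r⁸, r¹⁰, r¹², r¹⁴, r¹⁶}, of order 9.
Check: |G/G'| = 36/9 = 4 is the order of the abelianisation.

Answer: 9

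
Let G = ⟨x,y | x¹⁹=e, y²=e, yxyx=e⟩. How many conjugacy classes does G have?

The conjugacy classes (representative and size) are:
  [e] (size 1), [x¹⁸] (size 2), [x²] (size 2), [x¹⁶] (size 2), [x⁴] (size 2), [x¹⁴] (size 2), [x¹³] (size 2), [x¹²] (size 2), [x⁸] (size 2), [x⁹] (size 2), [y] (size 19).
Class equation: 1 + 2 + 2 + 2 + 2 + 2 + 2 + 2 + 2 + 2 + 19 = 38 = |G|. So G has 11 conjugacy classes.

Answer: 11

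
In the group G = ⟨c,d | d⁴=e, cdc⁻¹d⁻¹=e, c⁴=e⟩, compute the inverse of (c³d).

The order of (c³d) is 4 (smallest k with (c³d)ᵏ = e), so (c³d)⁻¹ = (c³d)³ = cd³.
Check: (c³d) · (cd³) → (c³d) · c = d;   d · d³ = e, giving e as required.

Answer: cd³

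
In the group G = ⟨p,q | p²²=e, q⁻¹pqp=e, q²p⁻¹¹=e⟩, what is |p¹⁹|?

Compute successive powers until reaching e:
  (p¹⁹)¹ = p¹⁹, (p¹⁹)² = p¹⁶, (p¹⁹)³ = p¹³, (p¹⁹)⁴ = p¹⁰, (p¹⁹)⁵ = p⁷, (p¹⁹)⁶ = p⁴, (p¹⁹)⁷ = p, (p¹⁹)⁸ = p²⁰, (p¹⁹)⁹ = p¹⁷, (p¹⁹)¹⁰ = p¹⁴, (p¹⁹)¹¹ = p¹¹, (p¹⁹)¹² = p⁸, (p¹⁹)¹³ = p⁵, (p¹⁹)¹⁴ = p², (p¹⁹)¹⁵ = p²¹, (p¹⁹)¹⁶ = p¹⁸, (p¹⁹)¹⁷ = p¹⁵, (p¹⁹)¹⁸ = p¹², (p¹⁹)¹⁹ = p⁹, (p¹⁹)²⁰ = p⁶, (p¹⁹)²¹ = p³, (p¹⁹)²² = e.
The smallest positive k with (p¹⁹)ᵏ = e is 22.

Answer: 22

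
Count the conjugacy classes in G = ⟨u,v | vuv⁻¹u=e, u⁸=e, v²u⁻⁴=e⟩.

The conjugacy classes (representative and size) are:
  [e] (size 1), [u⁷] (size 2), [u²] (size 2), [u⁵] (size 2), [u⁴] (size 1), [u²v⁻¹] (size 4), [u³v] (size 4).
Class equation: 1 + 2 + 2 + 2 + 1 + 4 + 4 = 16 = |G|. So G has 7 conjugacy classes.

Answer: 7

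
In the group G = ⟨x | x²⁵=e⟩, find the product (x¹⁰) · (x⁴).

Compute (x¹⁰) · (x⁴) by multiplying left to right and reducing via the relations at each step:
  (x¹⁰) · x⁴ = x¹⁴

Answer: x¹⁴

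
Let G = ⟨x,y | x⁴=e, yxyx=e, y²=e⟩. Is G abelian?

x·y = xy but y·x = x³y, so x·y ≠ y·x and G is not abelian.

Answer: No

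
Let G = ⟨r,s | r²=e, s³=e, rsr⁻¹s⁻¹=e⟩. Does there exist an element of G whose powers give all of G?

|G| = 6. The element rs has order 6 (its powers give 6 distinct elements), so ⟨rs⟩ = G and G is cyclic.

Answer: Yes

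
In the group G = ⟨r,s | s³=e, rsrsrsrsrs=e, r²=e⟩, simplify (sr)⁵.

Compute successive powers of (sr), reducing at each step:
  (sr)²: (sr) · s = srs;   (srs) · r = srsr
  (sr)³: (srsr) · s = rs²rs²r;   (rs²rs²r) · r = rs²rs²
  (sr)⁴: (rs²rs²) · s = rs²r;   (rs²r) · r = rs²
  (sr)⁵: (rs²) · s = r;   r · r = e

Answer: e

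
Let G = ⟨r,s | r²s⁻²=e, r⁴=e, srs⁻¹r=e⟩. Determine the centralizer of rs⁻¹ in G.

⟨rs⁻¹⟩ ⊆ C_G(rs⁻¹) since powers of rs⁻¹ commute with rs⁻¹; so |C_G(rs⁻¹)| ≥ |⟨rs⁻¹⟩| = 4.
By orbit–stabilizer, |C_G(rs⁻¹)| = |G| / |conj. class of rs⁻¹| = 8 / 2 = 4.
The 4 elements commuting with rs⁻¹ are {e, r², rs⁻¹, rs}.

Answer: {e, r², rs⁻¹, rs}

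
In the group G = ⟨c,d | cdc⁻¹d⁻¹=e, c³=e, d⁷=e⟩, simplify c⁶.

Compute successive powers of c, reducing at each step:
  c²: c · c = c²
  c³: (c²) · c = e
  c⁴: e · c = c
  c⁵: c · c = c²
  c⁶: (c²) · c = e

Answer: e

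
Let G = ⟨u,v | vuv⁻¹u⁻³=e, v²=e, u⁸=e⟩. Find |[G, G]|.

G' = [G, G] is generated by all commutators. The generator-pair commutators are: [u, v] = u⁶.
The subgroup they normally generate is {e, u², u⁴, u⁶}, of order 4.
Check: |G/G'| = 16/4 = 4 is the order of the abelianisation.

Answer: 4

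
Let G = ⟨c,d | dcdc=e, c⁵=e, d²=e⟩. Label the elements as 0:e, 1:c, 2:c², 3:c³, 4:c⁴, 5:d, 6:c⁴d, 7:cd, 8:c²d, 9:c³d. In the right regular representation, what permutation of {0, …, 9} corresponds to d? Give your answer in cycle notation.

(0 5)(1 7)(2 8)(3 9)(4 6)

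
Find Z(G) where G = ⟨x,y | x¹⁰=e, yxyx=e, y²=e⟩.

An element z ∈ Z(G) iff z commutes with every generator.
For example x⁵ is central: (x⁵)·x = x⁶ = x·(x⁵); (x⁵)·y = x⁵y = y·(x⁵).
Whereas x ∉ Z(G) since x·y = xy ≠ x⁹y = y·x.
Checking each of the 20 elements this way gives Z(G) = {e, x⁵}, of order 2.

Answer: {e, x⁵}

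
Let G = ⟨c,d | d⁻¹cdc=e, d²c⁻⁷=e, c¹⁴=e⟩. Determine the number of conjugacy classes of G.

The conjugacy classes (representative and size) are:
  [e] (size 1), [c¹³] (size 2), [c¹²] (size 2), [c¹¹] (size 2), [c⁴] (size 2), [c⁵] (size 2), [c⁸] (size 2), [c⁷] (size 1), [c⁵d⁻¹] (size 7), [c⁵d] (size 7).
Class equation: 1 + 2 + 2 + 2 + 2 + 2 + 2 + 1 + 7 + 7 = 28 = |G|. So G has 10 conjugacy classes.

Answer: 10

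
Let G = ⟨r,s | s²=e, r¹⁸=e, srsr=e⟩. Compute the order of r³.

Compute successive powers until reaching e:
  (r³)¹ = r³, (r³)² = r⁶, (r³)³ = r⁹, (r³)⁴ = r¹², (r³)⁵ = r¹⁵, (r³)⁶ = e.
The smallest positive k with (r³)ᵏ = e is 6.

Answer: 6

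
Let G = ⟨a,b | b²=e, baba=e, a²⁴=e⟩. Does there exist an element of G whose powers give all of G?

Every cyclic group is abelian. But a·b = ab while b·a = a²³b, so a·b ≠ b·a and G is not abelian. Hence G is not cyclic.

Answer: No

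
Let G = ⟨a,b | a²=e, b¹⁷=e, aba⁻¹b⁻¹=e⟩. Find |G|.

Enumerate words in the generators, reducing via the relations: the distinct elements are
  {a, b, e, ab, b², b³, b⁴, b⁵, b⁶, b⁷, b⁸, b⁹, ab², ab³, ab⁴, ab⁵, ab⁶, ab⁷, ab⁸, ab⁹, b¹², b¹³, b¹¹, b¹⁰, b¹⁴, b¹⁵, b¹⁶, ab¹², ab¹³, ab¹¹, ab¹⁰, ab¹⁴, ab¹⁵, ab¹⁶}.
No further products give new elements, so |G| = 34.

Answer: 34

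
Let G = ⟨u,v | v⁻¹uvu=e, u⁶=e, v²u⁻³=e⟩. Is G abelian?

u·v = uv but v·u = u²v⁻¹, so u·v ≠ v·u and G is not abelian.

Answer: No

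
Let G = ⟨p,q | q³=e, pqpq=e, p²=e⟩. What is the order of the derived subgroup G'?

G' = [G, G] is generated by all commutators. The generator-pair commutators are: [p, q] = q.
The subgroup they normally generate is {e, q, q²}, of order 3.
Check: |G/G'| = 6/3 = 2 is the order of the abelianisation.

Answer: 3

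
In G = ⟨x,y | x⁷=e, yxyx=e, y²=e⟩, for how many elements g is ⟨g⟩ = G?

⟨g⟩ = G would require ord(g) = |G| = 14, but the maximum element order in G is 7 < 14. So G is not cyclic and no single element generates it: the count is 0.

Answer: 0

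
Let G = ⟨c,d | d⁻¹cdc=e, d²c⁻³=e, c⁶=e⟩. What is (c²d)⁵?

Compute successive powers of (c²d), reducing at each step:
  (c²d)²: (c²d) · c² = d;   d · d = c³
  (c²d)³: (c³) · c² = c⁵;   (c⁵) · d = c²d⁻¹
  (c²d)⁴: (c²d⁻¹) · c² = d⁻¹;   (d⁻¹) · d = e
  (c²d)⁵: e · c² = c²;   (c²) · d = c²d

Answer: c²d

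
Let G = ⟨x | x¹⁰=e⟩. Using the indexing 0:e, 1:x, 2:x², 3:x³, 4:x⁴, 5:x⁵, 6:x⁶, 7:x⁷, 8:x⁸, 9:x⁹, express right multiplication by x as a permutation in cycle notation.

(0 1 2 3 4 5 6 7 8 9)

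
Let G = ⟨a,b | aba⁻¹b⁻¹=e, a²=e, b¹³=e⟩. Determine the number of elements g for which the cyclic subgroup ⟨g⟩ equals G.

G is cyclic of order 26. An element generates G iff its order is 26, and a cyclic group of order 26 has exactly φ(26) = 12 such elements.

Answer: 12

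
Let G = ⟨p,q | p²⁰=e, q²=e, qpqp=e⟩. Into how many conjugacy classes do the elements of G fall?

The conjugacy classes (representative and size) are:
  [e] (size 1), [p] (size 2), [p¹⁸] (size 2), [p³] (size 2), [p⁴] (size 2), [p¹⁵] (size 2), [p¹⁴] (size 2), [p⁷] (size 2), [p¹²] (size 2), [p¹¹] (size 2), [p¹⁰] (size 1), [p¹⁸q] (size 10), [p⁵q] (size 10).
Class equation: 1 + 2 + 2 + 2 + 2 + 2 + 2 + 2 + 2 + 2 + 1 + 10 + 10 = 40 = |G|. So G has 13 conjugacy classes.

Answer: 13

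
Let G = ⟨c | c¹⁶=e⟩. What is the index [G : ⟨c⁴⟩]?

First find ord(c⁴) by computing successive powers:
  (c⁴)¹ = c⁴, (c⁴)² = c⁸, (c⁴)³ = c¹², (c⁴)⁴ = e.
So |⟨c⁴⟩| = ord(c⁴) = 4. With |G| = 16, by Lagrange [G : ⟨c⁴⟩] = 16/4 = 4.

Answer: 4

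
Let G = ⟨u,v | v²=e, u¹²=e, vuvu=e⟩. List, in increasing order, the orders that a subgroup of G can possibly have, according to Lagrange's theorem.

|G| = 24 = 2³ · 3. By Lagrange's theorem the order of any subgroup divides 24; the divisors of 24 are 1, 2, 3, 4, 6, 8, 12, 24.

Answer: 1, 2, 3, 4, 6, 8, 12, 24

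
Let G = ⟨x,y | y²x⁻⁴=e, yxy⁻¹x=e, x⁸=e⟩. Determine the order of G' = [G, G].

G' = [G, G] is generated by all commutators. The generator-pair commutators are: [x, y] = x².
The subgroup they normally generate is {e, x², x⁴, x⁶}, of order 4.
Check: |G/G'| = 16/4 = 4 is the order of the abelianisation.

Answer: 4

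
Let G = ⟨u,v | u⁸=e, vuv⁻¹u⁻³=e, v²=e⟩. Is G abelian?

u·v = uv but v·u = u³v, so u·v ≠ v·u and G is not abelian.

Answer: No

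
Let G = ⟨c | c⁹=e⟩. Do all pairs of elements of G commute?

G has a single generator, so G is cyclic and hence abelian.

Answer: Yes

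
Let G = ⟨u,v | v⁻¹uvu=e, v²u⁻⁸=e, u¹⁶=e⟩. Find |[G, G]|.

G' = [G, G] is generated by all commutators. The generator-pair commutators are: [u, v] = u².
The subgroup they normally generate is {e, u², u⁴, u⁶, u⁸, u¹⁰, u¹², u¹⁴}, of order 8.
Check: |G/G'| = 32/8 = 4 is the order of the abelianisation.

Answer: 8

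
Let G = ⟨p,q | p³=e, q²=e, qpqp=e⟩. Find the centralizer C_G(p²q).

⟨p²q⟩ ⊆ C_G(p²q) since powers of p²q commute with p²q; so |C_G(p²q)| ≥ |⟨p²q⟩| = 2.
By orbit–stabilizer, |C_G(p²q)| = |G| / |conj. class of p²q| = 6 / 3 = 2.
The 2 elements commuting with p²q are {e, p²q}.

Answer: {e, p²q}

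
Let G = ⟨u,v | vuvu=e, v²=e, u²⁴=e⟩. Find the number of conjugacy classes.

The conjugacy classes (representative and size) are:
  [e] (size 1), [u²³] (size 2), [u²] (size 2), [u³] (size 2), [u²⁰] (size 2), [u¹⁹] (size 2), [u⁶] (size 2), [u⁷] (size 2), [u⁸] (size 2), [u⁹] (size 2), [u¹⁴] (size 2), [u¹¹] (size 2), [u¹²] (size 1), [u⁴v] (size 12), [u⁵v] (size 12).
Class equation: 1 + 2 + 2 + 2 + 2 + 2 + 2 + 2 + 2 + 2 + 2 + 2 + 1 + 12 + 12 = 48 = |G|. So G has 15 conjugacy classes.

Answer: 15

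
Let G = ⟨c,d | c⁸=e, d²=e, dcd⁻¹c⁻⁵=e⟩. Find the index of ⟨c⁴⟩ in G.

First find ord(c⁴) by computing successive powers:
  (c⁴)¹ = c⁴, (c⁴)² = e.
So |⟨c⁴⟩| = ord(c⁴) = 2. With |G| = 16, by Lagrange [G : ⟨c⁴⟩] = 16/2 = 8.

Answer: 8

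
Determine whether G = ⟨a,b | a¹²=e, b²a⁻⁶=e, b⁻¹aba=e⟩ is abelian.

a·b = ab but b·a = a⁵b⁻¹, so a·b ≠ b·a and G is not abelian.

Answer: No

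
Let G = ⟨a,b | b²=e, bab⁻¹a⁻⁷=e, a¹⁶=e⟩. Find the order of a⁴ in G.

Compute successive powers until reaching e:
  (a⁴)¹ = a⁴, (a⁴)² = a⁸, (a⁴)³ = a¹², (a⁴)⁴ = e.
The smallest positive k with (a⁴)ᵏ = e is 4.

Answer: 4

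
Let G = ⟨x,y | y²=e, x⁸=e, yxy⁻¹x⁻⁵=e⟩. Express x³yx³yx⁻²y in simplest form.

Multiply left to right, reducing at each step:
  (x³) · y = x³y
  (x³y) · x³ = x²y
  (x²y) · y = x²
  (x²) · x⁻² = e
  e · y = y

Answer: y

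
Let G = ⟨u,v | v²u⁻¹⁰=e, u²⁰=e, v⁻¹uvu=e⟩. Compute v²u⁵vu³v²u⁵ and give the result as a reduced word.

Multiply left to right, reducing at each step:
  (u¹⁰) · u⁵ = u¹⁵
  (u¹⁵) · v = u⁵v⁻¹
  (u⁵v⁻¹) · u³ = u²v⁻¹
  (u²v⁻¹) · v² = u²v
  (u²v) · u⁵ = u⁷v⁻¹

Answer: u⁷v⁻¹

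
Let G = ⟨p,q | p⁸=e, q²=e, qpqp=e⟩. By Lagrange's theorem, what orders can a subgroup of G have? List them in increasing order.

|G| = 16 = 2⁴. By Lagrange's theorem the order of any subgroup divides 16; the divisors of 16 are 1, 2, 4, 8, 16.

Answer: 1, 2, 4, 8, 16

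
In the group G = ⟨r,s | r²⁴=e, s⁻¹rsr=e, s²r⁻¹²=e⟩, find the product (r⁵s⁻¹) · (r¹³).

Compute (r⁵s⁻¹) · (r¹³) by multiplying left to right and reducing via the relations at each step:
  (r⁵s⁻¹) · r¹³ = r⁴s

Answer: r⁴s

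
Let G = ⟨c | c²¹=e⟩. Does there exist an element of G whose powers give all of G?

|G| = 21. The element c has order 21 (its powers give 21 distinct elements), so ⟨c⟩ = G and G is cyclic.

Answer: Yes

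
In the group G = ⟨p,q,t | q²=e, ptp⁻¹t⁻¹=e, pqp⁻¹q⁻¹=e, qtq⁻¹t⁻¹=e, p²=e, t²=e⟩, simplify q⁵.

Compute successive powers of q, reducing at each step:
  q²: q · q = e
  q³: e · q = q
  q⁴: q · q = e
  q⁵: e · q = q

Answer: q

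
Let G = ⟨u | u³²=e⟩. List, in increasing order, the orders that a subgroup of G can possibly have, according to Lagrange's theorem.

|G| = 32 = 2⁵. By Lagrange's theorem the order of any subgroup divides 32; the divisors of 32 are 1, 2, 4, 8, 16, 32.

Answer: 1, 2, 4, 8, 16, 32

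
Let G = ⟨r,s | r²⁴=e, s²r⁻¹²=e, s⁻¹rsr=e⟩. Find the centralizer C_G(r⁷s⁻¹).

⟨r⁷s⁻¹⟩ ⊆ C_G(r⁷s⁻¹) since powers of r⁷s⁻¹ commute with r⁷s⁻¹; so |C_G(r⁷s⁻¹)| ≥ |⟨r⁷s⁻¹⟩| = 4.
By orbit–stabilizer, |C_G(r⁷s⁻¹)| = |G| / |conj. class of r⁷s⁻¹| = 48 / 12 = 4.
The 4 elements commuting with r⁷s⁻¹ are {e, r¹², r⁷s, r⁷s⁻¹}.

Answer: {e, r¹², r⁷s, r⁷s⁻¹}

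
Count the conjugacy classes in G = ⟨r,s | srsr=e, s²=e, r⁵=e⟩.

The conjugacy classes (representative and size) are:
  [e] (size 1), [r] (size 2), [r²] (size 2), [s] (size 5).
Class equation: 1 + 2 + 2 + 5 = 10 = |G|. So G has 4 conjugacy classes.

Answer: 4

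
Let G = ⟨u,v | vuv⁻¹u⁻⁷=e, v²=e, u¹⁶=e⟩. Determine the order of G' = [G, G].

G' = [G, G] is generated by all commutators. The generator-pair commutators are: [u, v] = u¹⁰.
The subgroup they normally generate is {e, u², u⁴, u⁶, u⁸, u¹⁰, u¹², u¹⁴}, of order 8.
Check: |G/G'| = 32/8 = 4 is the order of the abelianisation.

Answer: 8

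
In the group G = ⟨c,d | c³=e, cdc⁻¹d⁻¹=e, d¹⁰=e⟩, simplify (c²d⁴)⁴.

Compute successive powers of (c²d⁴), reducing at each step:
  (c²d⁴)²: (c²d⁴) · c² = cd⁴;   (cd⁴) · d⁴ = cd⁸
  (c²d⁴)³: (cd⁸) · c² = d⁸;   (d⁸) · d⁴ = d²
  (c²d⁴)⁴: (d²) · c² = c²d²;   (c²d²) · d⁴ = c²d⁶

Answer: c²d⁶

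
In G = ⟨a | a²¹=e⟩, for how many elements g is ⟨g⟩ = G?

G is cyclic of order 21. An element generates G iff its order is 21, and a cyclic group of order 21 has exactly φ(21) = 12 such elements.

Answer: 12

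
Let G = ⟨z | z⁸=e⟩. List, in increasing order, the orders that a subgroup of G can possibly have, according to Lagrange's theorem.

|G| = 8 = 2³. By Lagrange's theorem the order of any subgroup divides 8; the divisors of 8 are 1, 2, 4, 8.

Answer: 1, 2, 4, 8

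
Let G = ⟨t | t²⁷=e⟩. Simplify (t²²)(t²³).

Compute (t²²) · (t²³) by multiplying left to right and reducing via the relations at each step:
  (t²²) · t²³ = t¹⁸

Answer: t¹⁸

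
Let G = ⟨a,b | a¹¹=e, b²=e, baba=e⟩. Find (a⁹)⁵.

Compute successive powers of (a⁹), reducing at each step:
  (a⁹)²: (a⁹) · a⁹ = a⁷
  (a⁹)³: (a⁷) · a⁹ = a⁵
  (a⁹)⁴: (a⁵) · a⁹ = a³
  (a⁹)⁵: (a³) · a⁹ = a

Answer: a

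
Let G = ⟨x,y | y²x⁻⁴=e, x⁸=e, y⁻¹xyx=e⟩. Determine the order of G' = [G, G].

G' = [G, G] is generated by all commutators. The generator-pair commutators are: [x, y] = x².
The subgroup they normally generate is {e, x², x⁴, x⁶}, of order 4.
Check: |G/G'| = 16/4 = 4 is the order of the abelianisation.

Answer: 4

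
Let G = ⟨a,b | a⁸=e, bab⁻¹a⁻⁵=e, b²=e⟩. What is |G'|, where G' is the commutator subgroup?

G' = [G, G] is generated by all commutators. The generator-pair commutators are: [a, b] = a⁴.
The subgroup they normally generate is {e, a⁴}, of order 2.
Check: |G/G'| = 16/2 = 8 is the order of the abelianisation.

Answer: 2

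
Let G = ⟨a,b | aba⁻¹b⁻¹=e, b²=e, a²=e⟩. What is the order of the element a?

Compute successive powers until reaching e:
  a¹ = a, a² = e.
The smallest positive k with aᵏ = e is 2.

Answer: 2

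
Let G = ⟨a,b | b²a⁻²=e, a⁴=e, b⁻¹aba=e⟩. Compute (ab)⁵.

Compute successive powers of (ab), reducing at each step:
  (ab)²: (ab) · a = b;   b · b = a²
  (ab)³: (a²) · a = a³;   (a³) · b = ab⁻¹
  (ab)⁴: (ab⁻¹) · a = b⁻¹;   (b⁻¹) · b = e
  (ab)⁵: e · a = a;   a · b = ab

Answer: ab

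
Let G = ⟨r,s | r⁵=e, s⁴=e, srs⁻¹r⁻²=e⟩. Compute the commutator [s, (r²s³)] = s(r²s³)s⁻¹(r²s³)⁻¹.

[s, (r²s³)] = s·(r²s³)·s⁻¹·(r²s³)⁻¹.
  s · (r²s³) = r⁴
  (r⁴) · (s³) = r⁴s³
  (r⁴s³) · (rs) = r²

Answer: r²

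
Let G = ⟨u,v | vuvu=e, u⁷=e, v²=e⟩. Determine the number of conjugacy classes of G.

The conjugacy classes (representative and size) are:
  [e] (size 1), [u⁶] (size 2), [u⁵] (size 2), [u⁴] (size 2), [uv] (size 7).
Class equation: 1 + 2 + 2 + 2 + 7 = 14 = |G|. So G has 5 conjugacy classes.

Answer: 5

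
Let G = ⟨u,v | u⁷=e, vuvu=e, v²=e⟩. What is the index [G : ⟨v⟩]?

First find ord(v) by computing successive powers:
  v¹ = v, v² = e.
So |⟨v⟩| = ord(v) = 2. With |G| = 14, by Lagrange [G : ⟨v⟩] = 14/2 = 7.

Answer: 7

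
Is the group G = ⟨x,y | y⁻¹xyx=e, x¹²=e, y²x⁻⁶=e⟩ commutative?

x·y = xy but y·x = x⁵y⁻¹, so x·y ≠ y·x and G is not abelian.

Answer: No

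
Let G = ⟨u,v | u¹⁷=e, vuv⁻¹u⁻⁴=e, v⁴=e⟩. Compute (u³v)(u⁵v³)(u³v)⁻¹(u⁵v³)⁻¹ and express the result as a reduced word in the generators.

[(u³v), (u⁵v³)] = (u³v)·(u⁵v³)·(u³v)⁻¹·(u⁵v³)⁻¹.
  (u³v) · (u⁵v³) = u⁶
  (u⁶) · (u¹²v³) = uv³
  (uv³) · (u¹⁴v) = u¹³

Answer: u¹³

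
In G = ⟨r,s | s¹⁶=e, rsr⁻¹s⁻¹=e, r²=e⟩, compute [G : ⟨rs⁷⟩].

First find ord(rs⁷) by computing successive powers:
  (rs⁷)¹ = rs⁷, (rs⁷)² = s¹⁴, (rs⁷)³ = rs⁵, (rs⁷)⁴ = s¹², (rs⁷)⁵ = rs³, (rs⁷)⁶ = s¹⁰, (rs⁷)⁷ = rs, (rs⁷)⁸ = s⁸, (rs⁷)⁹ = rs¹⁵, (rs⁷)¹⁰ = s⁶, (rs⁷)¹¹ = rs¹³, (rs⁷)¹² = s⁴, (rs⁷)¹³ = rs¹¹, (rs⁷)¹⁴ = s², (rs⁷)¹⁵ = rs⁹, (rs⁷)¹⁶ = e.
So |⟨rs⁷⟩| = ord(rs⁷) = 16. With |G| = 32, by Lagrange [G : ⟨rs⁷⟩] = 32/16 = 2.

Answer: 2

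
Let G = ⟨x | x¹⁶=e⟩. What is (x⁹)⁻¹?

The order of (x⁹) is 16 (smallest k with (x⁹)ᵏ = e), so (x⁹)⁻¹ = (x⁹)¹⁵ = x⁷.
Check: (x⁹) · (x⁷) → (x⁹) · x⁷ = e, giving e as required.

Answer: x⁷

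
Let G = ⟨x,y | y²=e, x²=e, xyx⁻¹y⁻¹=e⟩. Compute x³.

Compute successive powers of x, reducing at each step:
  x²: x · x = e
  x³: e · x = x

Answer: x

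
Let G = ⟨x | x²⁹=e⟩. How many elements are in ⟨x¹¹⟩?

|⟨x¹¹⟩| equals the order of x¹¹. Compute successive powers until reaching e:
  (x¹¹)¹ = x¹¹, (x¹¹)² = x²², (x¹¹)³ = x⁴, (x¹¹)⁴ = x¹⁵, (x¹¹)⁵ = x²⁶, (x¹¹)⁶ = x⁸, (x¹¹)⁷ = x¹⁹, (x¹¹)⁸ = x, (x¹¹)⁹ = x¹², (x¹¹)¹⁰ = x²³, (x¹¹)¹¹ = x⁵, (x¹¹)¹² = x¹⁶, (x¹¹)¹³ = x²⁷, (x¹¹)¹⁴ = x⁹, (x¹¹)¹⁵ = x²⁰, (x¹¹)¹⁶ = x², (x¹¹)¹⁷ = x¹³, (x¹¹)¹⁸ = x²⁴, (x¹¹)¹⁹ = x⁶, (x¹¹)²⁰ = x¹⁷, (x¹¹)²¹ = x²⁸, (x¹¹)²² = x¹⁰, (x¹¹)²³ = x²¹, (x¹¹)²⁴ = x³, (x¹¹)²⁵ = x¹⁴, (x¹¹)²⁶ = x²⁵, (x¹¹)²⁷ = x⁷, (x¹¹)²⁸ = x¹⁸, (x¹¹)²⁹ = e.
The smallest positive k with (x¹¹)ᵏ = e is 29, so |⟨x¹¹⟩| = 29.

Answer: 29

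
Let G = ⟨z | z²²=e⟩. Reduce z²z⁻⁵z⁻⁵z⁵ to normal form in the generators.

Multiply left to right, reducing at each step:
  (z²) · z⁻⁵ = z¹⁹
  (z¹⁹) · z⁻⁵ = z¹⁴
  (z¹⁴) · z⁵ = z¹⁹

Answer: z¹⁹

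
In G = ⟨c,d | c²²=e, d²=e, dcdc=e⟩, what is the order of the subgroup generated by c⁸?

|⟨c⁸⟩| equals the order of c⁸. Compute successive powers until reaching e:
  (c⁸)¹ = c⁸, (c⁸)² = c¹⁶, (c⁸)³ = c², (c⁸)⁴ = c¹⁰, (c⁸)⁵ = c¹⁸, (c⁸)⁶ = c⁴, (c⁸)⁷ = c¹², (c⁸)⁸ = c²⁰, (c⁸)⁹ = c⁶, (c⁸)¹⁰ = c¹⁴, (c⁸)¹¹ = e.
The smallest positive k with (c⁸)ᵏ = e is 11, so |⟨c⁸⟩| = 11.

Answer: 11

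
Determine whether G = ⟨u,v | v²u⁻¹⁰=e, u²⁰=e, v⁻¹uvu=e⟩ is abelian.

u·v = uv but v·u = u⁹v⁻¹, so u·v ≠ v·u and G is not abelian.

Answer: No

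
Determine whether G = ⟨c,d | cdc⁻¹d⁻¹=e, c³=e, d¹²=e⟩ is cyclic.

|G| = 36, but the maximum element order in G is 12 < 36. No single element generates all of G, so G is not cyclic.

Answer: No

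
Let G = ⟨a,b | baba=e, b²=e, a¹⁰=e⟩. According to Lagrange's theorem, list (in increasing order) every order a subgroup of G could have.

|G| = 20 = 2² · 5. By Lagrange's theorem the order of any subgroup divides 20; the divisors of 20 are 1, 2, 4, 5, 10, 20.

Answer: 1, 2, 4, 5, 10, 20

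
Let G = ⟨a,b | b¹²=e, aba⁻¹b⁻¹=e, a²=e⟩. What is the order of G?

Enumerate words in the generators, reducing via the relations: the distinct elements are
  {a, b, e, ab, b², b³, b⁴, b⁵, b⁶, b⁷, b⁸, b⁹, ab², ab³, ab⁴, ab⁵, ab⁶, ab⁷, ab⁸, ab⁹, b¹¹, b¹⁰, ab¹¹, ab¹⁰}.
No further products give new elements, so |G| = 24.

Answer: 24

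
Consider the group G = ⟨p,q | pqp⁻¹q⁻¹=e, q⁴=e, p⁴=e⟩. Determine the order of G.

Enumerate words in the generators, reducing via the relations: the distinct elements are
  {e, p, q, pq, p², p³, q², q³, pq², pq³, p²q, p³q, p²q², p²q³, p³q², p³q³}.
No further products give new elements, so |G| = 16.

Answer: 16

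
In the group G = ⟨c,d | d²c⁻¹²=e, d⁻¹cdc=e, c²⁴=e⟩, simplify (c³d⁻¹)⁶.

Compute successive powers of (c³d⁻¹), reducing at each step:
  (c³d⁻¹)²: (c³d⁻¹) · c³ = d⁻¹;   (d⁻¹) · d⁻¹ = c¹²
  (c³d⁻¹)³: (c¹²) · c³ = c¹⁵;   (c¹⁵) · d⁻¹ = c³d
  (c³d⁻¹)⁴: (c³d) · c³ = d;   d · d⁻¹ = e
  (c³d⁻¹)⁵: e · c³ = c³;   (c³) · d⁻¹ = c³d⁻¹
  (c³d⁻¹)⁶: (c³d⁻¹) · c³ = d⁻¹;   (d⁻¹) · d⁻¹ = c¹²

Answer: c¹²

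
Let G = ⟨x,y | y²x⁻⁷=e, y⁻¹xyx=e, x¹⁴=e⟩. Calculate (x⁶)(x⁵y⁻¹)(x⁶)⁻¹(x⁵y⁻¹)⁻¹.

[(x⁶), (x⁵y⁻¹)] = (x⁶)·(x⁵y⁻¹)·(x⁶)⁻¹·(x⁵y⁻¹)⁻¹.
  (x⁶) · (x⁵y⁻¹) = x⁴y
  (x⁴y) · (x⁸) = x³y⁻¹
  (x³y⁻¹) · (x⁵y) = x¹²

Answer: x¹²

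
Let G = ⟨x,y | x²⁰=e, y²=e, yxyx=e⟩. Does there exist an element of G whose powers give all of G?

Every cyclic group is abelian. But x·y = xy while y·x = x¹⁹y, so x·y ≠ y·x and G is not abelian. Hence G is not cyclic.

Answer: No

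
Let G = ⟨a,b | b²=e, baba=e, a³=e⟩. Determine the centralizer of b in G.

⟨b⟩ ⊆ C_G(b) since powers of b commute with b; so |C_G(b)| ≥ |⟨b⟩| = 2.
By orbit–stabilizer, |C_G(b)| = |G| / |conj. class of b| = 6 / 3 = 2.
The 2 elements commuting with b are {e, b}.

Answer: {e, b}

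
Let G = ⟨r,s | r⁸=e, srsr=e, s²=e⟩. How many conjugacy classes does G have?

The conjugacy classes (representative and size) are:
  [e] (size 1), [r] (size 2), [r⁶] (size 2), [r³] (size 2), [r⁴] (size 1), [s] (size 4), [r⁵s] (size 4).
Class equation: 1 + 2 + 2 + 2 + 1 + 4 + 4 = 16 = |G|. So G has 7 conjugacy classes.

Answer: 7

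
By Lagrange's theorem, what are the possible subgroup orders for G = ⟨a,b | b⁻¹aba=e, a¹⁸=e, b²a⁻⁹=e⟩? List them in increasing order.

|G| = 36 = 2² · 3². By Lagrange's theorem the order of any subgroup divides 36; the divisors of 36 are 1, 2, 3, 4, 6, 9, 12, 18, 36.

Answer: 1, 2, 3, 4, 6, 9, 12, 18, 36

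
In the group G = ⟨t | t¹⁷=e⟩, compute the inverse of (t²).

The order of (t²) is 17 (smallest k with (t²)ᵏ = e), so (t²)⁻¹ = (t²)¹⁶ = t¹⁵.
Check: (t²) · (t¹⁵) → (t²) · t¹⁵ = e, giving e as required.

Answer: t¹⁵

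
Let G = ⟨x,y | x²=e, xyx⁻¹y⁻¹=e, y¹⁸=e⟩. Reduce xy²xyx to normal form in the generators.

Multiply left to right, reducing at each step:
  x · y² = xy²
  (xy²) · x = y²
  (y²) · y = y³
  (y³) · x = xy³

Answer: xy³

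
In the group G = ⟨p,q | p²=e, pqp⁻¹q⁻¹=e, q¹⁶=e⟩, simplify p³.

Compute successive powers of p, reducing at each step:
  p²: p · p = e
  p³: e · p = p

Answer: p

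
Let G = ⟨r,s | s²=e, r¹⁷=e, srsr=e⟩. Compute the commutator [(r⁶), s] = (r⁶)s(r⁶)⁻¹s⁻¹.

[(r⁶), s] = (r⁶)·s·(r⁶)⁻¹·s⁻¹.
  (r⁶) · s = r⁶s
  (r⁶s) · (r¹¹) = r¹²s
  (r¹²s) · s = r¹²

Answer: r¹²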